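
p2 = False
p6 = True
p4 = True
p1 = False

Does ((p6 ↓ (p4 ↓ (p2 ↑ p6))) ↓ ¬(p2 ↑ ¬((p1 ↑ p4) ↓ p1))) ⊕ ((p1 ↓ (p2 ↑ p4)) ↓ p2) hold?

p2 ↑ p6 = False ↑ True = True
p4 ↓ (p2 ↑ p6) = True ↓ True = False
p6 ↓ (p4 ↓ (p2 ↑ p6)) = True ↓ False = False
p1 ↑ p4 = False ↑ True = True
(p1 ↑ p4) ↓ p1 = True ↓ False = False
¬((p1 ↑ p4) ↓ p1) = ¬False = True
p2 ↑ ¬((p1 ↑ p4) ↓ p1) = False ↑ True = True
¬(p2 ↑ ¬((p1 ↑ p4) ↓ p1)) = ¬True = False
(p6 ↓ (p4 ↓ (p2 ↑ p6))) ↓ ¬(p2 ↑ ¬((p1 ↑ p4) ↓ p1)) = False ↓ False = True
p2 ↑ p4 = False ↑ True = True
p1 ↓ (p2 ↑ p4) = False ↓ True = False
(p1 ↓ (p2 ↑ p4)) ↓ p2 = False ↓ False = True
((p6 ↓ (p4 ↓ (p2 ↑ p6))) ↓ ¬(p2 ↑ ¬((p1 ↑ p4) ↓ p1))) ⊕ ((p1 ↓ (p2 ↑ p4)) ↓ p2) = True ⊕ True = False

False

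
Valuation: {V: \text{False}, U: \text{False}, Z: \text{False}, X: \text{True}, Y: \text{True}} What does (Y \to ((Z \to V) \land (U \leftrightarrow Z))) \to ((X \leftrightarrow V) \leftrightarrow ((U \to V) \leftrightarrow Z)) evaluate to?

\text{True}

Substituting V=\text{False}, U=\text{False}, Z=\text{False}, X=\text{True}, Y=\text{True}:
Z \to V = \text{False} \to \text{False} = \text{True}
U \leftrightarrow Z = \text{False} \leftrightarrow \text{False} = \text{True}
(Z \to V) \land (U \leftrightarrow Z) = \text{True} \land \text{True} = \text{True}
Y \to ((Z \to V) \land (U \leftrightarrow Z)) = \text{True} \to \text{True} = \text{True}
X \leftrightarrow V = \text{True} \leftrightarrow \text{False} = \text{False}
U \to V = \text{False} \to \text{False} = \text{True}
(U \to V) \leftrightarrow Z = \text{True} \leftrightarrow \text{False} = \text{False}
(X \leftrightarrow V) \leftrightarrow ((U \to V) \leftrightarrow Z) = \text{False} \leftrightarrow \text{False} = \text{True}
(Y \to ((Z \to V) \land (U \leftrightarrow Z))) \to ((X \leftrightarrow V) \leftrightarrow ((U \to V) \leftrightarrow Z)) = \text{True} \to \text{True} = \text{True}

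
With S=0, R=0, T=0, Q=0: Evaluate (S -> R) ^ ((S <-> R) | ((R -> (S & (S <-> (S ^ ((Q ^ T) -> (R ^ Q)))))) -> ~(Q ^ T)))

0

S -> R = 0 -> 0 = 1
S <-> R = 0 <-> 0 = 1
Q ^ T = 0 ^ 0 = 0
R ^ Q = 0 ^ 0 = 0
(Q ^ T) -> (R ^ Q) = 0 -> 0 = 1
S ^ ((Q ^ T) -> (R ^ Q)) = 0 ^ 1 = 1
S <-> (S ^ ((Q ^ T) -> (R ^ Q))) = 0 <-> 1 = 0
S & (S <-> (S ^ ((Q ^ T) -> (R ^ Q)))) = 0 & 0 = 0
R -> (S & (S <-> (S ^ ((Q ^ T) -> (R ^ Q))))) = 0 -> 0 = 1
Q ^ T = 0 ^ 0 = 0
~(Q ^ T) = ~0 = 1
(R -> (S & (S <-> (S ^ ((Q ^ T) -> (R ^ Q)))))) -> ~(Q ^ T) = 1 -> 1 = 1
(S <-> R) | ((R -> (S & (S <-> (S ^ ((Q ^ T) -> (R ^ Q)))))) -> ~(Q ^ T)) = 1 | 1 = 1
(S -> R) ^ ((S <-> R) | ((R -> (S & (S <-> (S ^ ((Q ^ T) -> (R ^ Q)))))) -> ~(Q ^ T))) = 1 ^ 1 = 0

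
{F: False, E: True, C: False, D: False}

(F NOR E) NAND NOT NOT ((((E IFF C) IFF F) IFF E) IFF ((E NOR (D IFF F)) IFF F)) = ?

Substituting F=False, E=True, C=False, D=False:
F NOR E = False NOR True = False
E IFF C = True IFF False = False
(E IFF C) IFF F = False IFF False = True
((E IFF C) IFF F) IFF E = True IFF True = True
D IFF F = False IFF False = True
E NOR (D IFF F) = True NOR True = False
(E NOR (D IFF F)) IFF F = False IFF False = True
(((E IFF C) IFF F) IFF E) IFF ((E NOR (D IFF F)) IFF F) = True IFF True = True
NOT ((((E IFF C) IFF F) IFF E) IFF ((E NOR (D IFF F)) IFF F)) = NOT True = False
NOT NOT ((((E IFF C) IFF F) IFF E) IFF ((E NOR (D IFF F)) IFF F)) = NOT False = True
(F NOR E) NAND NOT NOT ((((E IFF C) IFF F) IFF E) IFF ((E NOR (D IFF F)) IFF F)) = False NAND True = True

True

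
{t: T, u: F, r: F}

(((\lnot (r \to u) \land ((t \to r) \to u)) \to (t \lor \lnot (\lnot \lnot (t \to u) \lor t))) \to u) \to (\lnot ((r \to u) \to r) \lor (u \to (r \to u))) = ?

r \to u = F \to F = T
\lnot (r \to u) = \lnot T = F
t \to r = T \to F = F
(t \to r) \to u = F \to F = T
\lnot (r \to u) \land ((t \to r) \to u) = F \land T = F
t \to u = T \to F = F
\lnot (t \to u) = \lnot F = T
\lnot \lnot (t \to u) = \lnot T = F
\lnot \lnot (t \to u) \lor t = F \lor T = T
\lnot (\lnot \lnot (t \to u) \lor t) = \lnot T = F
t \lor \lnot (\lnot \lnot (t \to u) \lor t) = T \lor F = T
(\lnot (r \to u) \land ((t \to r) \to u)) \to (t \lor \lnot (\lnot \lnot (t \to u) \lor t)) = F \to T = T
((\lnot (r \to u) \land ((t \to r) \to u)) \to (t \lor \lnot (\lnot \lnot (t \to u) \lor t))) \to u = T \to F = F
r \to u = F \to F = T
(r \to u) \to r = T \to F = F
\lnot ((r \to u) \to r) = \lnot F = T
r \to u = F \to F = T
u \to (r \to u) = F \to T = T
\lnot ((r \to u) \to r) \lor (u \to (r \to u)) = T \lor T = T
(((\lnot (r \to u) \land ((t \to r) \to u)) \to (t \lor \lnot (\lnot \lnot (t \to u) \lor t))) \to u) \to (\lnot ((r \to u) \to r) \lor (u \to (r \to u))) = F \to T = T

T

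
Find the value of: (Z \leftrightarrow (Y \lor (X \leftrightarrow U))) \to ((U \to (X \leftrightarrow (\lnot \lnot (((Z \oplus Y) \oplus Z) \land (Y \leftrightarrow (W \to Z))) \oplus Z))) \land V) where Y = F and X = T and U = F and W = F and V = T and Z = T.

Substituting Y=F, X=T, U=F, W=F, V=T, Z=T:
X \leftrightarrow U = T \leftrightarrow F = F
Y \lor (X \leftrightarrow U) = F \lor F = F
Z \leftrightarrow (Y \lor (X \leftrightarrow U)) = T \leftrightarrow F = F
Z \oplus Y = T \oplus F = T
(Z \oplus Y) \oplus Z = T \oplus T = F
W \to Z = F \to T = T
Y \leftrightarrow (W \to Z) = F \leftrightarrow T = F
((Z \oplus Y) \oplus Z) \land (Y \leftrightarrow (W \to Z)) = F \land F = F
\lnot (((Z \oplus Y) \oplus Z) \land (Y \leftrightarrow (W \to Z))) = \lnot F = T
\lnot \lnot (((Z \oplus Y) \oplus Z) \land (Y \leftrightarrow (W \to Z))) = \lnot T = F
\lnot \lnot (((Z \oplus Y) \oplus Z) \land (Y \leftrightarrow (W \to Z))) \oplus Z = F \oplus T = T
X \leftrightarrow (\lnot \lnot (((Z \oplus Y) \oplus Z) \land (Y \leftrightarrow (W \to Z))) \oplus Z) = T \leftrightarrow T = T
U \to (X \leftrightarrow (\lnot \lnot (((Z \oplus Y) \oplus Z) \land (Y \leftrightarrow (W \to Z))) \oplus Z)) = F \to T = T
(U \to (X \leftrightarrow (\lnot \lnot (((Z \oplus Y) \oplus Z) \land (Y \leftrightarrow (W \to Z))) \oplus Z))) \land V = T \land T = T
(Z \leftrightarrow (Y \lor (X \leftrightarrow U))) \to ((U \to (X \leftrightarrow (\lnot \lnot (((Z \oplus Y) \oplus Z) \land (Y \leftrightarrow (W \to Z))) \oplus Z))) \land V) = F \to T = T

T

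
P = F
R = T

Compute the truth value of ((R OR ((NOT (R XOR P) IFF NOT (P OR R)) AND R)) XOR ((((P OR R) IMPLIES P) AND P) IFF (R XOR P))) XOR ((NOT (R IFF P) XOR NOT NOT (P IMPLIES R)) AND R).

R XOR P = T XOR F = T
NOT (R XOR P) = NOT T = F
P OR R = F OR T = T
NOT (P OR R) = NOT T = F
NOT (R XOR P) IFF NOT (P OR R) = F IFF F = T
(NOT (R XOR P) IFF NOT (P OR R)) AND R = T AND T = T
R OR ((NOT (R XOR P) IFF NOT (P OR R)) AND R) = T OR T = T
P OR R = F OR T = T
(P OR R) IMPLIES P = T IMPLIES F = F
((P OR R) IMPLIES P) AND P = F AND F = F
R XOR P = T XOR F = T
(((P OR R) IMPLIES P) AND P) IFF (R XOR P) = F IFF T = F
(R OR ((NOT (R XOR P) IFF NOT (P OR R)) AND R)) XOR ((((P OR R) IMPLIES P) AND P) IFF (R XOR P)) = T XOR F = T
R IFF P = T IFF F = F
NOT (R IFF P) = NOT F = T
P IMPLIES R = F IMPLIES T = T
NOT (P IMPLIES R) = NOT T = F
NOT NOT (P IMPLIES R) = NOT F = T
NOT (R IFF P) XOR NOT NOT (P IMPLIES R) = T XOR T = F
(NOT (R IFF P) XOR NOT NOT (P IMPLIES R)) AND R = F AND T = F
((R OR ((NOT (R XOR P) IFF NOT (P OR R)) AND R)) XOR ((((P OR R) IMPLIES P) AND P) IFF (R XOR P))) XOR ((NOT (R IFF P) XOR NOT NOT (P IMPLIES R)) AND R) = T XOR F = T

T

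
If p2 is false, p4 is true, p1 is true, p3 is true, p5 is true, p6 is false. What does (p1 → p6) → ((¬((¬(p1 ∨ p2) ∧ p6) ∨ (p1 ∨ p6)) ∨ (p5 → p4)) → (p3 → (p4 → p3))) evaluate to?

Substituting p2=False, p4=True, p1=True, p3=True, p5=True, p6=False:
p1 → p6 = True → False = False
p1 ∨ p2 = True ∨ False = True
¬(p1 ∨ p2) = ¬True = False
¬(p1 ∨ p2) ∧ p6 = False ∧ False = False
p1 ∨ p6 = True ∨ False = True
(¬(p1 ∨ p2) ∧ p6) ∨ (p1 ∨ p6) = False ∨ True = True
¬((¬(p1 ∨ p2) ∧ p6) ∨ (p1 ∨ p6)) = ¬True = False
p5 → p4 = True → True = True
¬((¬(p1 ∨ p2) ∧ p6) ∨ (p1 ∨ p6)) ∨ (p5 → p4) = False ∨ True = True
p4 → p3 = True → True = True
p3 → (p4 → p3) = True → True = True
(¬((¬(p1 ∨ p2) ∧ p6) ∨ (p1 ∨ p6)) ∨ (p5 → p4)) → (p3 → (p4 → p3)) = True → True = True
(p1 → p6) → ((¬((¬(p1 ∨ p2) ∧ p6) ∨ (p1 ∨ p6)) ∨ (p5 → p4)) → (p3 → (p4 → p3))) = False → True = True

True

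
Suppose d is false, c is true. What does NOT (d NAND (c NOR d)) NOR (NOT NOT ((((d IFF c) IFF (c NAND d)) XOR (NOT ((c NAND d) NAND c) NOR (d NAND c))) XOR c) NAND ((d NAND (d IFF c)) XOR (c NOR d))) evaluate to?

T

Substituting d=F, c=T:
c NOR d = T NOR F = F
d NAND (c NOR d) = F NAND F = T
NOT (d NAND (c NOR d)) = NOT T = F
d IFF c = F IFF T = F
c NAND d = T NAND F = T
(d IFF c) IFF (c NAND d) = F IFF T = F
c NAND d = T NAND F = T
(c NAND d) NAND c = T NAND T = F
NOT ((c NAND d) NAND c) = NOT F = T
d NAND c = F NAND T = T
NOT ((c NAND d) NAND c) NOR (d NAND c) = T NOR T = F
((d IFF c) IFF (c NAND d)) XOR (NOT ((c NAND d) NAND c) NOR (d NAND c)) = F XOR F = F
(((d IFF c) IFF (c NAND d)) XOR (NOT ((c NAND d) NAND c) NOR (d NAND c))) XOR c = F XOR T = T
NOT ((((d IFF c) IFF (c NAND d)) XOR (NOT ((c NAND d) NAND c) NOR (d NAND c))) XOR c) = NOT T = F
NOT NOT ((((d IFF c) IFF (c NAND d)) XOR (NOT ((c NAND d) NAND c) NOR (d NAND c))) XOR c) = NOT F = T
d IFF c = F IFF T = F
d NAND (d IFF c) = F NAND F = T
c NOR d = T NOR F = F
(d NAND (d IFF c)) XOR (c NOR d) = T XOR F = T
NOT NOT ((((d IFF c) IFF (c NAND d)) XOR (NOT ((c NAND d) NAND c) NOR (d NAND c))) XOR c) NAND ((d NAND (d IFF c)) XOR (c NOR d)) = T NAND T = F
NOT (d NAND (c NOR d)) NOR (NOT NOT ((((d IFF c) IFF (c NAND d)) XOR (NOT ((c NAND d) NAND c) NOR (d NAND c))) XOR c) NAND ((d NAND (d IFF c)) XOR (c NOR d))) = F NOR F = T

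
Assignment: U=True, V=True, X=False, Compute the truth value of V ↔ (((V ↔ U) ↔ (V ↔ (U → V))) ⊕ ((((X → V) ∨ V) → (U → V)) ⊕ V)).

True

Substituting U=True, V=True, X=False:
V ↔ U = True ↔ True = True
U → V = True → True = True
V ↔ (U → V) = True ↔ True = True
(V ↔ U) ↔ (V ↔ (U → V)) = True ↔ True = True
X → V = False → True = True
(X → V) ∨ V = True ∨ True = True
U → V = True → True = True
((X → V) ∨ V) → (U → V) = True → True = True
(((X → V) ∨ V) → (U → V)) ⊕ V = True ⊕ True = False
((V ↔ U) ↔ (V ↔ (U → V))) ⊕ ((((X → V) ∨ V) → (U → V)) ⊕ V) = True ⊕ False = True
V ↔ (((V ↔ U) ↔ (V ↔ (U → V))) ⊕ ((((X → V) ∨ V) → (U → V)) ⊕ V)) = True ↔ True = True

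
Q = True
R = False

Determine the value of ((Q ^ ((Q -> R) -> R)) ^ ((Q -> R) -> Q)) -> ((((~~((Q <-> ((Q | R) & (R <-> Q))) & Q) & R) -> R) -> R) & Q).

False

Q -> R = True -> False = False
(Q -> R) -> R = False -> False = True
Q ^ ((Q -> R) -> R) = True ^ True = False
Q -> R = True -> False = False
(Q -> R) -> Q = False -> True = True
(Q ^ ((Q -> R) -> R)) ^ ((Q -> R) -> Q) = False ^ True = True
Q | R = True | False = True
R <-> Q = False <-> True = False
(Q | R) & (R <-> Q) = True & False = False
Q <-> ((Q | R) & (R <-> Q)) = True <-> False = False
(Q <-> ((Q | R) & (R <-> Q))) & Q = False & True = False
~((Q <-> ((Q | R) & (R <-> Q))) & Q) = ~False = True
~~((Q <-> ((Q | R) & (R <-> Q))) & Q) = ~True = False
~~((Q <-> ((Q | R) & (R <-> Q))) & Q) & R = False & False = False
(~~((Q <-> ((Q | R) & (R <-> Q))) & Q) & R) -> R = False -> False = True
((~~((Q <-> ((Q | R) & (R <-> Q))) & Q) & R) -> R) -> R = True -> False = False
(((~~((Q <-> ((Q | R) & (R <-> Q))) & Q) & R) -> R) -> R) & Q = False & True = False
((Q ^ ((Q -> R) -> R)) ^ ((Q -> R) -> Q)) -> ((((~~((Q <-> ((Q | R) & (R <-> Q))) & Q) & R) -> R) -> R) & Q) = True -> False = False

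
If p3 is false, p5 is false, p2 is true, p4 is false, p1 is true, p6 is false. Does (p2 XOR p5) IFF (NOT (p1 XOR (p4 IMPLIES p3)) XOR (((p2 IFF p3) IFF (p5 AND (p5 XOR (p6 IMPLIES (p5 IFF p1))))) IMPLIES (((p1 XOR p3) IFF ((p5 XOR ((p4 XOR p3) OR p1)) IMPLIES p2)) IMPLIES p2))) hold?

Substituting p3=false, p5=false, p2=true, p4=false, p1=true, p6=false:
p2 XOR p5 = true XOR false = true
p4 IMPLIES p3 = false IMPLIES false = true
p1 XOR (p4 IMPLIES p3) = true XOR true = false
NOT (p1 XOR (p4 IMPLIES p3)) = NOT false = true
p2 IFF p3 = true IFF false = false
p5 IFF p1 = false IFF true = false
p6 IMPLIES (p5 IFF p1) = false IMPLIES false = true
p5 XOR (p6 IMPLIES (p5 IFF p1)) = false XOR true = true
p5 AND (p5 XOR (p6 IMPLIES (p5 IFF p1))) = false AND true = false
(p2 IFF p3) IFF (p5 AND (p5 XOR (p6 IMPLIES (p5 IFF p1)))) = false IFF false = true
p1 XOR p3 = true XOR false = true
p4 XOR p3 = false XOR false = false
(p4 XOR p3) OR p1 = false OR true = true
p5 XOR ((p4 XOR p3) OR p1) = false XOR true = true
(p5 XOR ((p4 XOR p3) OR p1)) IMPLIES p2 = true IMPLIES true = true
(p1 XOR p3) IFF ((p5 XOR ((p4 XOR p3) OR p1)) IMPLIES p2) = true IFF true = true
((p1 XOR p3) IFF ((p5 XOR ((p4 XOR p3) OR p1)) IMPLIES p2)) IMPLIES p2 = true IMPLIES true = true
((p2 IFF p3) IFF (p5 AND (p5 XOR (p6 IMPLIES (p5 IFF p1))))) IMPLIES (((p1 XOR p3) IFF ((p5 XOR ((p4 XOR p3) OR p1)) IMPLIES p2)) IMPLIES p2) = true IMPLIES true = true
NOT (p1 XOR (p4 IMPLIES p3)) XOR (((p2 IFF p3) IFF (p5 AND (p5 XOR (p6 IMPLIES (p5 IFF p1))))) IMPLIES (((p1 XOR p3) IFF ((p5 XOR ((p4 XOR p3) OR p1)) IMPLIES p2)) IMPLIES p2)) = true XOR true = false
(p2 XOR p5) IFF (NOT (p1 XOR (p4 IMPLIES p3)) XOR (((p2 IFF p3) IFF (p5 AND (p5 XOR (p6 IMPLIES (p5 IFF p1))))) IMPLIES (((p1 XOR p3) IFF ((p5 XOR ((p4 XOR p3) OR p1)) IMPLIES p2)) IMPLIES p2))) = true IFF false = false

false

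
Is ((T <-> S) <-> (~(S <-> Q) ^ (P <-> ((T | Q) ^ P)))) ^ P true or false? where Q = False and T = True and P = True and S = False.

Substituting Q=False, T=True, P=True, S=False:
T <-> S = True <-> False = False
S <-> Q = False <-> False = True
~(S <-> Q) = ~True = False
T | Q = True | False = True
(T | Q) ^ P = True ^ True = False
P <-> ((T | Q) ^ P) = True <-> False = False
~(S <-> Q) ^ (P <-> ((T | Q) ^ P)) = False ^ False = False
(T <-> S) <-> (~(S <-> Q) ^ (P <-> ((T | Q) ^ P))) = False <-> False = True
((T <-> S) <-> (~(S <-> Q) ^ (P <-> ((T | Q) ^ P)))) ^ P = True ^ True = False

False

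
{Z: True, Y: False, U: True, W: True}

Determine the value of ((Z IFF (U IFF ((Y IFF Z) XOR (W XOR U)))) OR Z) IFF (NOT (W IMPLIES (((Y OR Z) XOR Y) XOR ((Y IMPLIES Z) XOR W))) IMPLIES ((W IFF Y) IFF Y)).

True

Y IFF Z = False IFF True = False
W XOR U = True XOR True = False
(Y IFF Z) XOR (W XOR U) = False XOR False = False
U IFF ((Y IFF Z) XOR (W XOR U)) = True IFF False = False
Z IFF (U IFF ((Y IFF Z) XOR (W XOR U))) = True IFF False = False
(Z IFF (U IFF ((Y IFF Z) XOR (W XOR U)))) OR Z = False OR True = True
Y OR Z = False OR True = True
(Y OR Z) XOR Y = True XOR False = True
Y IMPLIES Z = False IMPLIES True = True
(Y IMPLIES Z) XOR W = True XOR True = False
((Y OR Z) XOR Y) XOR ((Y IMPLIES Z) XOR W) = True XOR False = True
W IMPLIES (((Y OR Z) XOR Y) XOR ((Y IMPLIES Z) XOR W)) = True IMPLIES True = True
NOT (W IMPLIES (((Y OR Z) XOR Y) XOR ((Y IMPLIES Z) XOR W))) = NOT True = False
W IFF Y = True IFF False = False
(W IFF Y) IFF Y = False IFF False = True
NOT (W IMPLIES (((Y OR Z) XOR Y) XOR ((Y IMPLIES Z) XOR W))) IMPLIES ((W IFF Y) IFF Y) = False IMPLIES True = True
((Z IFF (U IFF ((Y IFF Z) XOR (W XOR U)))) OR Z) IFF (NOT (W IMPLIES (((Y OR Z) XOR Y) XOR ((Y IMPLIES Z) XOR W))) IMPLIES ((W IFF Y) IFF Y)) = True IFF True = True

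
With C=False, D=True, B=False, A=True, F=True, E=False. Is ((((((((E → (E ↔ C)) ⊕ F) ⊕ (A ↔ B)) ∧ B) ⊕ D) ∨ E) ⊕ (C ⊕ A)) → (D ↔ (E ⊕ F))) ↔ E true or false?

False

Substituting C=False, D=True, B=False, A=True, F=True, E=False:
E ↔ C = False ↔ False = True
E → (E ↔ C) = False → True = True
(E → (E ↔ C)) ⊕ F = True ⊕ True = False
A ↔ B = True ↔ False = False
((E → (E ↔ C)) ⊕ F) ⊕ (A ↔ B) = False ⊕ False = False
(((E → (E ↔ C)) ⊕ F) ⊕ (A ↔ B)) ∧ B = False ∧ False = False
((((E → (E ↔ C)) ⊕ F) ⊕ (A ↔ B)) ∧ B) ⊕ D = False ⊕ True = True
(((((E → (E ↔ C)) ⊕ F) ⊕ (A ↔ B)) ∧ B) ⊕ D) ∨ E = True ∨ False = True
C ⊕ A = False ⊕ True = True
((((((E → (E ↔ C)) ⊕ F) ⊕ (A ↔ B)) ∧ B) ⊕ D) ∨ E) ⊕ (C ⊕ A) = True ⊕ True = False
E ⊕ F = False ⊕ True = True
D ↔ (E ⊕ F) = True ↔ True = True
(((((((E → (E ↔ C)) ⊕ F) ⊕ (A ↔ B)) ∧ B) ⊕ D) ∨ E) ⊕ (C ⊕ A)) → (D ↔ (E ⊕ F)) = False → True = True
((((((((E → (E ↔ C)) ⊕ F) ⊕ (A ↔ B)) ∧ B) ⊕ D) ∨ E) ⊕ (C ⊕ A)) → (D ↔ (E ⊕ F))) ↔ E = True ↔ False = False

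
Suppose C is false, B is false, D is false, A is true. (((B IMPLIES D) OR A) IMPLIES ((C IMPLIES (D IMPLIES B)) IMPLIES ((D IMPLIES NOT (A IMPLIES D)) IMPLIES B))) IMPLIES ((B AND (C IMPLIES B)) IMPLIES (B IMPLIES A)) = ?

B IMPLIES D = False IMPLIES False = True
(B IMPLIES D) OR A = True OR True = True
D IMPLIES B = False IMPLIES False = True
C IMPLIES (D IMPLIES B) = False IMPLIES True = True
A IMPLIES D = True IMPLIES False = False
NOT (A IMPLIES D) = NOT False = True
D IMPLIES NOT (A IMPLIES D) = False IMPLIES True = True
(D IMPLIES NOT (A IMPLIES D)) IMPLIES B = True IMPLIES False = False
(C IMPLIES (D IMPLIES B)) IMPLIES ((D IMPLIES NOT (A IMPLIES D)) IMPLIES B) = True IMPLIES False = False
((B IMPLIES D) OR A) IMPLIES ((C IMPLIES (D IMPLIES B)) IMPLIES ((D IMPLIES NOT (A IMPLIES D)) IMPLIES B)) = True IMPLIES False = False
C IMPLIES B = False IMPLIES False = True
B AND (C IMPLIES B) = False AND True = False
B IMPLIES A = False IMPLIES True = True
(B AND (C IMPLIES B)) IMPLIES (B IMPLIES A) = False IMPLIES True = True
(((B IMPLIES D) OR A) IMPLIES ((C IMPLIES (D IMPLIES B)) IMPLIES ((D IMPLIES NOT (A IMPLIES D)) IMPLIES B))) IMPLIES ((B AND (C IMPLIES B)) IMPLIES (B IMPLIES A)) = False IMPLIES True = True

True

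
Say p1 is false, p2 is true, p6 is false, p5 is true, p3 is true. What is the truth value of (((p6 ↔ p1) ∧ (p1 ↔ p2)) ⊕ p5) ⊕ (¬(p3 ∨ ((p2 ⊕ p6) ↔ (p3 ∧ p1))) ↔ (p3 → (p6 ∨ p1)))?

False

p6 ↔ p1 = False ↔ False = True
p1 ↔ p2 = False ↔ True = False
(p6 ↔ p1) ∧ (p1 ↔ p2) = True ∧ False = False
((p6 ↔ p1) ∧ (p1 ↔ p2)) ⊕ p5 = False ⊕ True = True
p2 ⊕ p6 = True ⊕ False = True
p3 ∧ p1 = True ∧ False = False
(p2 ⊕ p6) ↔ (p3 ∧ p1) = True ↔ False = False
p3 ∨ ((p2 ⊕ p6) ↔ (p3 ∧ p1)) = True ∨ False = True
¬(p3 ∨ ((p2 ⊕ p6) ↔ (p3 ∧ p1))) = ¬True = False
p6 ∨ p1 = False ∨ False = False
p3 → (p6 ∨ p1) = True → False = False
¬(p3 ∨ ((p2 ⊕ p6) ↔ (p3 ∧ p1))) ↔ (p3 → (p6 ∨ p1)) = False ↔ False = True
(((p6 ↔ p1) ∧ (p1 ↔ p2)) ⊕ p5) ⊕ (¬(p3 ∨ ((p2 ⊕ p6) ↔ (p3 ∧ p1))) ↔ (p3 → (p6 ∨ p1))) = True ⊕ True = False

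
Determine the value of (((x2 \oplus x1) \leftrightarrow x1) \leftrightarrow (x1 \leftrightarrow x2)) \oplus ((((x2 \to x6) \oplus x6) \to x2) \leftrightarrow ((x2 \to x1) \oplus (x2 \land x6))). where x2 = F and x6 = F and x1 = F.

Substituting x2=F, x6=F, x1=F:
x2 \oplus x1 = F \oplus F = F
(x2 \oplus x1) \leftrightarrow x1 = F \leftrightarrow F = T
x1 \leftrightarrow x2 = F \leftrightarrow F = T
((x2 \oplus x1) \leftrightarrow x1) \leftrightarrow (x1 \leftrightarrow x2) = T \leftrightarrow T = T
x2 \to x6 = F \to F = T
(x2 \to x6) \oplus x6 = T \oplus F = T
((x2 \to x6) \oplus x6) \to x2 = T \to F = F
x2 \to x1 = F \to F = T
x2 \land x6 = F \land F = F
(x2 \to x1) \oplus (x2 \land x6) = T \oplus F = T
(((x2 \to x6) \oplus x6) \to x2) \leftrightarrow ((x2 \to x1) \oplus (x2 \land x6)) = F \leftrightarrow T = F
(((x2 \oplus x1) \leftrightarrow x1) \leftrightarrow (x1 \leftrightarrow x2)) \oplus ((((x2 \to x6) \oplus x6) \to x2) \leftrightarrow ((x2 \to x1) \oplus (x2 \land x6))) = T \oplus F = T

T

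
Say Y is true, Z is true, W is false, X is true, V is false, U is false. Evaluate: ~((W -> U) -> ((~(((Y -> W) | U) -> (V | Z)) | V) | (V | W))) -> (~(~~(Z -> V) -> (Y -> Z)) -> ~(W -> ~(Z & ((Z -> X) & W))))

W -> U = False -> False = True
Y -> W = True -> False = False
(Y -> W) | U = False | False = False
V | Z = False | True = True
((Y -> W) | U) -> (V | Z) = False -> True = True
~(((Y -> W) | U) -> (V | Z)) = ~True = False
~(((Y -> W) | U) -> (V | Z)) | V = False | False = False
V | W = False | False = False
(~(((Y -> W) | U) -> (V | Z)) | V) | (V | W) = False | False = False
(W -> U) -> ((~(((Y -> W) | U) -> (V | Z)) | V) | (V | W)) = True -> False = False
~((W -> U) -> ((~(((Y -> W) | U) -> (V | Z)) | V) | (V | W))) = ~False = True
Z -> V = True -> False = False
~(Z -> V) = ~False = True
~~(Z -> V) = ~True = False
Y -> Z = True -> True = True
~~(Z -> V) -> (Y -> Z) = False -> True = True
~(~~(Z -> V) -> (Y -> Z)) = ~True = False
Z -> X = True -> True = True
(Z -> X) & W = True & False = False
Z & ((Z -> X) & W) = True & False = False
~(Z & ((Z -> X) & W)) = ~False = True
W -> ~(Z & ((Z -> X) & W)) = False -> True = True
~(W -> ~(Z & ((Z -> X) & W))) = ~True = False
~(~~(Z -> V) -> (Y -> Z)) -> ~(W -> ~(Z & ((Z -> X) & W))) = False -> False = True
~((W -> U) -> ((~(((Y -> W) | U) -> (V | Z)) | V) | (V | W))) -> (~(~~(Z -> V) -> (Y -> Z)) -> ~(W -> ~(Z & ((Z -> X) & W)))) = True -> True = True

True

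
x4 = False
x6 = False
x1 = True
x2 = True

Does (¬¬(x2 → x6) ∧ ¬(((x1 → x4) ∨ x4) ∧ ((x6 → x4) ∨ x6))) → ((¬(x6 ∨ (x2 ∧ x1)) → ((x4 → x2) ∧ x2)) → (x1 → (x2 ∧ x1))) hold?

True

x2 → x6 = True → False = False
¬(x2 → x6) = ¬False = True
¬¬(x2 → x6) = ¬True = False
x1 → x4 = True → False = False
(x1 → x4) ∨ x4 = False ∨ False = False
x6 → x4 = False → False = True
(x6 → x4) ∨ x6 = True ∨ False = True
((x1 → x4) ∨ x4) ∧ ((x6 → x4) ∨ x6) = False ∧ True = False
¬(((x1 → x4) ∨ x4) ∧ ((x6 → x4) ∨ x6)) = ¬False = True
¬¬(x2 → x6) ∧ ¬(((x1 → x4) ∨ x4) ∧ ((x6 → x4) ∨ x6)) = False ∧ True = False
x2 ∧ x1 = True ∧ True = True
x6 ∨ (x2 ∧ x1) = False ∨ True = True
¬(x6 ∨ (x2 ∧ x1)) = ¬True = False
x4 → x2 = False → True = True
(x4 → x2) ∧ x2 = True ∧ True = True
¬(x6 ∨ (x2 ∧ x1)) → ((x4 → x2) ∧ x2) = False → True = True
x2 ∧ x1 = True ∧ True = True
x1 → (x2 ∧ x1) = True → True = True
(¬(x6 ∨ (x2 ∧ x1)) → ((x4 → x2) ∧ x2)) → (x1 → (x2 ∧ x1)) = True → True = True
(¬¬(x2 → x6) ∧ ¬(((x1 → x4) ∨ x4) ∧ ((x6 → x4) ∨ x6))) → ((¬(x6 ∨ (x2 ∧ x1)) → ((x4 → x2) ∧ x2)) → (x1 → (x2 ∧ x1))) = False → True = True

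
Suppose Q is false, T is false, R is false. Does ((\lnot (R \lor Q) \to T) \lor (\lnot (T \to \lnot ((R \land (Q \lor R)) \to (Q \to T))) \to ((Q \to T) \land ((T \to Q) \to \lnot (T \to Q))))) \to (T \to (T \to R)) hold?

\text{True}

Substituting Q=\text{False}, T=\text{False}, R=\text{False}:
R \lor Q = \text{False} \lor \text{False} = \text{False}
\lnot (R \lor Q) = \lnot \text{False} = \text{True}
\lnot (R \lor Q) \to T = \text{True} \to \text{False} = \text{False}
Q \lor R = \text{False} \lor \text{False} = \text{False}
R \land (Q \lor R) = \text{False} \land \text{False} = \text{False}
Q \to T = \text{False} \to \text{False} = \text{True}
(R \land (Q \lor R)) \to (Q \to T) = \text{False} \to \text{True} = \text{True}
\lnot ((R \land (Q \lor R)) \to (Q \to T)) = \lnot \text{True} = \text{False}
T \to \lnot ((R \land (Q \lor R)) \to (Q \to T)) = \text{False} \to \text{False} = \text{True}
\lnot (T \to \lnot ((R \land (Q \lor R)) \to (Q \to T))) = \lnot \text{True} = \text{False}
Q \to T = \text{False} \to \text{False} = \text{True}
T \to Q = \text{False} \to \text{False} = \text{True}
T \to Q = \text{False} \to \text{False} = \text{True}
\lnot (T \to Q) = \lnot \text{True} = \text{False}
(T \to Q) \to \lnot (T \to Q) = \text{True} \to \text{False} = \text{False}
(Q \to T) \land ((T \to Q) \to \lnot (T \to Q)) = \text{True} \land \text{False} = \text{False}
\lnot (T \to \lnot ((R \land (Q \lor R)) \to (Q \to T))) \to ((Q \to T) \land ((T \to Q) \to \lnot (T \to Q))) = \text{False} \to \text{False} = \text{True}
(\lnot (R \lor Q) \to T) \lor (\lnot (T \to \lnot ((R \land (Q \lor R)) \to (Q \to T))) \to ((Q \to T) \land ((T \to Q) \to \lnot (T \to Q)))) = \text{False} \lor \text{True} = \text{True}
T \to R = \text{False} \to \text{False} = \text{True}
T \to (T \to R) = \text{False} \to \text{True} = \text{True}
((\lnot (R \lor Q) \to T) \lor (\lnot (T \to \lnot ((R \land (Q \lor R)) \to (Q \to T))) \to ((Q \to T) \land ((T \to Q) \to \lnot (T \to Q))))) \to (T \to (T \to R)) = \text{True} \to \text{True} = \text{True}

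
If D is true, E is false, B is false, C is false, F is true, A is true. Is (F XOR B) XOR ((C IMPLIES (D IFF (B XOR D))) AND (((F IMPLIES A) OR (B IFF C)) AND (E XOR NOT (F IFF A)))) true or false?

F XOR B = true XOR false = true
B XOR D = false XOR true = true
D IFF (B XOR D) = true IFF true = true
C IMPLIES (D IFF (B XOR D)) = false IMPLIES true = true
F IMPLIES A = true IMPLIES true = true
B IFF C = false IFF false = true
(F IMPLIES A) OR (B IFF C) = true OR true = true
F IFF A = true IFF true = true
NOT (F IFF A) = NOT true = false
E XOR NOT (F IFF A) = false XOR false = false
((F IMPLIES A) OR (B IFF C)) AND (E XOR NOT (F IFF A)) = true AND false = false
(C IMPLIES (D IFF (B XOR D))) AND (((F IMPLIES A) OR (B IFF C)) AND (E XOR NOT (F IFF A))) = true AND false = false
(F XOR B) XOR ((C IMPLIES (D IFF (B XOR D))) AND (((F IMPLIES A) OR (B IFF C)) AND (E XOR NOT (F IFF A)))) = true XOR false = true

true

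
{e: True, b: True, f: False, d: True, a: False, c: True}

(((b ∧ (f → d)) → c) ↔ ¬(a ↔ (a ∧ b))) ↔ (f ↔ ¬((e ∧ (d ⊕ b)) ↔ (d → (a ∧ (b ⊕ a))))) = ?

Substituting e=True, b=True, f=False, d=True, a=False, c=True:
f → d = False → True = True
b ∧ (f → d) = True ∧ True = True
(b ∧ (f → d)) → c = True → True = True
a ∧ b = False ∧ True = False
a ↔ (a ∧ b) = False ↔ False = True
¬(a ↔ (a ∧ b)) = ¬True = False
((b ∧ (f → d)) → c) ↔ ¬(a ↔ (a ∧ b)) = True ↔ False = False
d ⊕ b = True ⊕ True = False
e ∧ (d ⊕ b) = True ∧ False = False
b ⊕ a = True ⊕ False = True
a ∧ (b ⊕ a) = False ∧ True = False
d → (a ∧ (b ⊕ a)) = True → False = False
(e ∧ (d ⊕ b)) ↔ (d → (a ∧ (b ⊕ a))) = False ↔ False = True
¬((e ∧ (d ⊕ b)) ↔ (d → (a ∧ (b ⊕ a)))) = ¬True = False
f ↔ ¬((e ∧ (d ⊕ b)) ↔ (d → (a ∧ (b ⊕ a)))) = False ↔ False = True
(((b ∧ (f → d)) → c) ↔ ¬(a ↔ (a ∧ b))) ↔ (f ↔ ¬((e ∧ (d ⊕ b)) ↔ (d → (a ∧ (b ⊕ a))))) = False ↔ True = False

False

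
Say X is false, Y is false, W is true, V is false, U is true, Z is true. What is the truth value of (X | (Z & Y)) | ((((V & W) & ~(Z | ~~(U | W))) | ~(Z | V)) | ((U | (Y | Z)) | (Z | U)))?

True

Substituting X=False, Y=False, W=True, V=False, U=True, Z=True:
Z & Y = True & False = False
X | (Z & Y) = False | False = False
V & W = False & True = False
U | W = True | True = True
~(U | W) = ~True = False
~~(U | W) = ~False = True
Z | ~~(U | W) = True | True = True
~(Z | ~~(U | W)) = ~True = False
(V & W) & ~(Z | ~~(U | W)) = False & False = False
Z | V = True | False = True
~(Z | V) = ~True = False
((V & W) & ~(Z | ~~(U | W))) | ~(Z | V) = False | False = False
Y | Z = False | True = True
U | (Y | Z) = True | True = True
Z | U = True | True = True
(U | (Y | Z)) | (Z | U) = True | True = True
(((V & W) & ~(Z | ~~(U | W))) | ~(Z | V)) | ((U | (Y | Z)) | (Z | U)) = False | True = True
(X | (Z & Y)) | ((((V & W) & ~(Z | ~~(U | W))) | ~(Z | V)) | ((U | (Y | Z)) | (Z | U))) = False | True = True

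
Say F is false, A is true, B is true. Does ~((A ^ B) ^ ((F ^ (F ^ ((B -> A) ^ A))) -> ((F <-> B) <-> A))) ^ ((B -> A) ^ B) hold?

A ^ B = 1 ^ 1 = 0
B -> A = 1 -> 1 = 1
(B -> A) ^ A = 1 ^ 1 = 0
F ^ ((B -> A) ^ A) = 0 ^ 0 = 0
F ^ (F ^ ((B -> A) ^ A)) = 0 ^ 0 = 0
F <-> B = 0 <-> 1 = 0
(F <-> B) <-> A = 0 <-> 1 = 0
(F ^ (F ^ ((B -> A) ^ A))) -> ((F <-> B) <-> A) = 0 -> 0 = 1
(A ^ B) ^ ((F ^ (F ^ ((B -> A) ^ A))) -> ((F <-> B) <-> A)) = 0 ^ 1 = 1
~((A ^ B) ^ ((F ^ (F ^ ((B -> A) ^ A))) -> ((F <-> B) <-> A))) = ~1 = 0
B -> A = 1 -> 1 = 1
(B -> A) ^ B = 1 ^ 1 = 0
~((A ^ B) ^ ((F ^ (F ^ ((B -> A) ^ A))) -> ((F <-> B) <-> A))) ^ ((B -> A) ^ B) = 0 ^ 0 = 0

0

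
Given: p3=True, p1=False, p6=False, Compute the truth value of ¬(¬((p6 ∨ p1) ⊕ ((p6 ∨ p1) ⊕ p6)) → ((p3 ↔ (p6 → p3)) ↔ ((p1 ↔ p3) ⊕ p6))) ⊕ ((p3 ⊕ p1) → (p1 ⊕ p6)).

p6 ∨ p1 = False ∨ False = False
p6 ∨ p1 = False ∨ False = False
(p6 ∨ p1) ⊕ p6 = False ⊕ False = False
(p6 ∨ p1) ⊕ ((p6 ∨ p1) ⊕ p6) = False ⊕ False = False
¬((p6 ∨ p1) ⊕ ((p6 ∨ p1) ⊕ p6)) = ¬False = True
p6 → p3 = False → True = True
p3 ↔ (p6 → p3) = True ↔ True = True
p1 ↔ p3 = False ↔ True = False
(p1 ↔ p3) ⊕ p6 = False ⊕ False = False
(p3 ↔ (p6 → p3)) ↔ ((p1 ↔ p3) ⊕ p6) = True ↔ False = False
¬((p6 ∨ p1) ⊕ ((p6 ∨ p1) ⊕ p6)) → ((p3 ↔ (p6 → p3)) ↔ ((p1 ↔ p3) ⊕ p6)) = True → False = False
¬(¬((p6 ∨ p1) ⊕ ((p6 ∨ p1) ⊕ p6)) → ((p3 ↔ (p6 → p3)) ↔ ((p1 ↔ p3) ⊕ p6))) = ¬False = True
p3 ⊕ p1 = True ⊕ False = True
p1 ⊕ p6 = False ⊕ False = False
(p3 ⊕ p1) → (p1 ⊕ p6) = True → False = False
¬(¬((p6 ∨ p1) ⊕ ((p6 ∨ p1) ⊕ p6)) → ((p3 ↔ (p6 → p3)) ↔ ((p1 ↔ p3) ⊕ p6))) ⊕ ((p3 ⊕ p1) → (p1 ⊕ p6)) = True ⊕ False = True

True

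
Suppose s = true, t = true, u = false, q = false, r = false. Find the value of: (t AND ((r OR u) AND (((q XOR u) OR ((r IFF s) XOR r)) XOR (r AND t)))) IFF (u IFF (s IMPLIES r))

false

r OR u = false OR false = false
q XOR u = false XOR false = false
r IFF s = false IFF true = false
(r IFF s) XOR r = false XOR false = false
(q XOR u) OR ((r IFF s) XOR r) = false OR false = false
r AND t = false AND true = false
((q XOR u) OR ((r IFF s) XOR r)) XOR (r AND t) = false XOR false = false
(r OR u) AND (((q XOR u) OR ((r IFF s) XOR r)) XOR (r AND t)) = false AND false = false
t AND ((r OR u) AND (((q XOR u) OR ((r IFF s) XOR r)) XOR (r AND t))) = true AND false = false
s IMPLIES r = true IMPLIES false = false
u IFF (s IMPLIES r) = false IFF false = true
(t AND ((r OR u) AND (((q XOR u) OR ((r IFF s) XOR r)) XOR (r AND t)))) IFF (u IFF (s IMPLIES r)) = false IFF true = false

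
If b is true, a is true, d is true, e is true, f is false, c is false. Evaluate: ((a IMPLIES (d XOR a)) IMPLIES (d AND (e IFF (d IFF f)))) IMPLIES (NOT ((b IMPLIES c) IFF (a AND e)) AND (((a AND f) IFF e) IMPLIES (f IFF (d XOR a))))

d XOR a = True XOR True = False
a IMPLIES (d XOR a) = True IMPLIES False = False
d IFF f = True IFF False = False
e IFF (d IFF f) = True IFF False = False
d AND (e IFF (d IFF f)) = True AND False = False
(a IMPLIES (d XOR a)) IMPLIES (d AND (e IFF (d IFF f))) = False IMPLIES False = True
b IMPLIES c = True IMPLIES False = False
a AND e = True AND True = True
(b IMPLIES c) IFF (a AND e) = False IFF True = False
NOT ((b IMPLIES c) IFF (a AND e)) = NOT False = True
a AND f = True AND False = False
(a AND f) IFF e = False IFF True = False
d XOR a = True XOR True = False
f IFF (d XOR a) = False IFF False = True
((a AND f) IFF e) IMPLIES (f IFF (d XOR a)) = False IMPLIES True = True
NOT ((b IMPLIES c) IFF (a AND e)) AND (((a AND f) IFF e) IMPLIES (f IFF (d XOR a))) = True AND True = True
((a IMPLIES (d XOR a)) IMPLIES (d AND (e IFF (d IFF f)))) IMPLIES (NOT ((b IMPLIES c) IFF (a AND e)) AND (((a AND f) IFF e) IMPLIES (f IFF (d XOR a)))) = True IMPLIES True = True

True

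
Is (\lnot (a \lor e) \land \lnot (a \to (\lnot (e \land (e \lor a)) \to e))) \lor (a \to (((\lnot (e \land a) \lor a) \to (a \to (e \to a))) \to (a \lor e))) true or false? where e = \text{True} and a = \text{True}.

a \lor e = \text{True} \lor \text{True} = \text{True}
\lnot (a \lor e) = \lnot \text{True} = \text{False}
e \lor a = \text{True} \lor \text{True} = \text{True}
e \land (e \lor a) = \text{True} \land \text{True} = \text{True}
\lnot (e \land (e \lor a)) = \lnot \text{True} = \text{False}
\lnot (e \land (e \lor a)) \to e = \text{False} \to \text{True} = \text{True}
a \to (\lnot (e \land (e \lor a)) \to e) = \text{True} \to \text{True} = \text{True}
\lnot (a \to (\lnot (e \land (e \lor a)) \to e)) = \lnot \text{True} = \text{False}
\lnot (a \lor e) \land \lnot (a \to (\lnot (e \land (e \lor a)) \to e)) = \text{False} \land \text{False} = \text{False}
e \land a = \text{True} \land \text{True} = \text{True}
\lnot (e \land a) = \lnot \text{True} = \text{False}
\lnot (e \land a) \lor a = \text{False} \lor \text{True} = \text{True}
e \to a = \text{True} \to \text{True} = \text{True}
a \to (e \to a) = \text{True} \to \text{True} = \text{True}
(\lnot (e \land a) \lor a) \to (a \to (e \to a)) = \text{True} \to \text{True} = \text{True}
a \lor e = \text{True} \lor \text{True} = \text{True}
((\lnot (e \land a) \lor a) \to (a \to (e \to a))) \to (a \lor e) = \text{True} \to \text{True} = \text{True}
a \to (((\lnot (e \land a) \lor a) \to (a \to (e \to a))) \to (a \lor e)) = \text{True} \to \text{True} = \text{True}
(\lnot (a \lor e) \land \lnot (a \to (\lnot (e \land (e \lor a)) \to e))) \lor (a \to (((\lnot (e \land a) \lor a) \to (a \to (e \to a))) \to (a \lor e))) = \text{False} \lor \text{True} = \text{True}

\text{True}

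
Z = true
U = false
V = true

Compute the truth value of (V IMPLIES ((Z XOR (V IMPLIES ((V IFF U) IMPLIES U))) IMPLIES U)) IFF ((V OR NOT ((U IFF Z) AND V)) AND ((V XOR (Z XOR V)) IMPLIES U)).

false

Substituting Z=true, U=false, V=true:
V IFF U = true IFF false = false
(V IFF U) IMPLIES U = false IMPLIES false = true
V IMPLIES ((V IFF U) IMPLIES U) = true IMPLIES true = true
Z XOR (V IMPLIES ((V IFF U) IMPLIES U)) = true XOR true = false
(Z XOR (V IMPLIES ((V IFF U) IMPLIES U))) IMPLIES U = false IMPLIES false = true
V IMPLIES ((Z XOR (V IMPLIES ((V IFF U) IMPLIES U))) IMPLIES U) = true IMPLIES true = true
U IFF Z = false IFF true = false
(U IFF Z) AND V = false AND true = false
NOT ((U IFF Z) AND V) = NOT false = true
V OR NOT ((U IFF Z) AND V) = true OR true = true
Z XOR V = true XOR true = false
V XOR (Z XOR V) = true XOR false = true
(V XOR (Z XOR V)) IMPLIES U = true IMPLIES false = false
(V OR NOT ((U IFF Z) AND V)) AND ((V XOR (Z XOR V)) IMPLIES U) = true AND false = false
(V IMPLIES ((Z XOR (V IMPLIES ((V IFF U) IMPLIES U))) IMPLIES U)) IFF ((V OR NOT ((U IFF Z) AND V)) AND ((V XOR (Z XOR V)) IMPLIES U)) = true IFF false = false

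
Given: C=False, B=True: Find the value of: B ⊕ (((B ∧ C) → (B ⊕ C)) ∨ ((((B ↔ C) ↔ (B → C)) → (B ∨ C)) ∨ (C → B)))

B ∧ C = True ∧ False = False
B ⊕ C = True ⊕ False = True
(B ∧ C) → (B ⊕ C) = False → True = True
B ↔ C = True ↔ False = False
B → C = True → False = False
(B ↔ C) ↔ (B → C) = False ↔ False = True
B ∨ C = True ∨ False = True
((B ↔ C) ↔ (B → C)) → (B ∨ C) = True → True = True
C → B = False → True = True
(((B ↔ C) ↔ (B → C)) → (B ∨ C)) ∨ (C → B) = True ∨ True = True
((B ∧ C) → (B ⊕ C)) ∨ ((((B ↔ C) ↔ (B → C)) → (B ∨ C)) ∨ (C → B)) = True ∨ True = True
B ⊕ (((B ∧ C) → (B ⊕ C)) ∨ ((((B ↔ C) ↔ (B → C)) → (B ∨ C)) ∨ (C → B))) = True ⊕ True = False

False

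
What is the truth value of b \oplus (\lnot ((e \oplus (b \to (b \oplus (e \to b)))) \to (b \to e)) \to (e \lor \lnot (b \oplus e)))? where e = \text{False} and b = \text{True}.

e \to b = \text{False} \to \text{True} = \text{True}
b \oplus (e \to b) = \text{True} \oplus \text{True} = \text{False}
b \to (b \oplus (e \to b)) = \text{True} \to \text{False} = \text{False}
e \oplus (b \to (b \oplus (e \to b))) = \text{False} \oplus \text{False} = \text{False}
b \to e = \text{True} \to \text{False} = \text{False}
(e \oplus (b \to (b \oplus (e \to b)))) \to (b \to e) = \text{False} \to \text{False} = \text{True}
\lnot ((e \oplus (b \to (b \oplus (e \to b)))) \to (b \to e)) = \lnot \text{True} = \text{False}
b \oplus e = \text{True} \oplus \text{False} = \text{True}
\lnot (b \oplus e) = \lnot \text{True} = \text{False}
e \lor \lnot (b \oplus e) = \text{False} \lor \text{False} = \text{False}
\lnot ((e \oplus (b \to (b \oplus (e \to b)))) \to (b \to e)) \to (e \lor \lnot (b \oplus e)) = \text{False} \to \text{False} = \text{True}
b \oplus (\lnot ((e \oplus (b \to (b \oplus (e \to b)))) \to (b \to e)) \to (e \lor \lnot (b \oplus e))) = \text{True} \oplus \text{True} = \text{False}

\text{False}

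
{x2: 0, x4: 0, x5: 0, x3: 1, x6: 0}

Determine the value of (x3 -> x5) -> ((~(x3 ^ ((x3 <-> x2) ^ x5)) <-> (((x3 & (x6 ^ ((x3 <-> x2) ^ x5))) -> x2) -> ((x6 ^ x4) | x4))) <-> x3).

x3 -> x5 = 1 -> 0 = 0
x3 <-> x2 = 1 <-> 0 = 0
(x3 <-> x2) ^ x5 = 0 ^ 0 = 0
x3 ^ ((x3 <-> x2) ^ x5) = 1 ^ 0 = 1
~(x3 ^ ((x3 <-> x2) ^ x5)) = ~1 = 0
x3 <-> x2 = 1 <-> 0 = 0
(x3 <-> x2) ^ x5 = 0 ^ 0 = 0
x6 ^ ((x3 <-> x2) ^ x5) = 0 ^ 0 = 0
x3 & (x6 ^ ((x3 <-> x2) ^ x5)) = 1 & 0 = 0
(x3 & (x6 ^ ((x3 <-> x2) ^ x5))) -> x2 = 0 -> 0 = 1
x6 ^ x4 = 0 ^ 0 = 0
(x6 ^ x4) | x4 = 0 | 0 = 0
((x3 & (x6 ^ ((x3 <-> x2) ^ x5))) -> x2) -> ((x6 ^ x4) | x4) = 1 -> 0 = 0
~(x3 ^ ((x3 <-> x2) ^ x5)) <-> (((x3 & (x6 ^ ((x3 <-> x2) ^ x5))) -> x2) -> ((x6 ^ x4) | x4)) = 0 <-> 0 = 1
(~(x3 ^ ((x3 <-> x2) ^ x5)) <-> (((x3 & (x6 ^ ((x3 <-> x2) ^ x5))) -> x2) -> ((x6 ^ x4) | x4))) <-> x3 = 1 <-> 1 = 1
(x3 -> x5) -> ((~(x3 ^ ((x3 <-> x2) ^ x5)) <-> (((x3 & (x6 ^ ((x3 <-> x2) ^ x5))) -> x2) -> ((x6 ^ x4) | x4))) <-> x3) = 0 -> 1 = 1

1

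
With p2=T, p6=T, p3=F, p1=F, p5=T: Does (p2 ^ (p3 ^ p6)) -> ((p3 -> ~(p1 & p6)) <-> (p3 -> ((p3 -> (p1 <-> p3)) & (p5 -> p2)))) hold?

T

p3 ^ p6 = F ^ T = T
p2 ^ (p3 ^ p6) = T ^ T = F
p1 & p6 = F & T = F
~(p1 & p6) = ~F = T
p3 -> ~(p1 & p6) = F -> T = T
p1 <-> p3 = F <-> F = T
p3 -> (p1 <-> p3) = F -> T = T
p5 -> p2 = T -> T = T
(p3 -> (p1 <-> p3)) & (p5 -> p2) = T & T = T
p3 -> ((p3 -> (p1 <-> p3)) & (p5 -> p2)) = F -> T = T
(p3 -> ~(p1 & p6)) <-> (p3 -> ((p3 -> (p1 <-> p3)) & (p5 -> p2))) = T <-> T = T
(p2 ^ (p3 ^ p6)) -> ((p3 -> ~(p1 & p6)) <-> (p3 -> ((p3 -> (p1 <-> p3)) & (p5 -> p2)))) = F -> T = T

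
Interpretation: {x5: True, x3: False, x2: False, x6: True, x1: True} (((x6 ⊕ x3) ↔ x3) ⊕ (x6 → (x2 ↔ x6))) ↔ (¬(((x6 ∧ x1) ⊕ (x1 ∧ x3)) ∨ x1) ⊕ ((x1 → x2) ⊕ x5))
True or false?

False

x6 ⊕ x3 = True ⊕ False = True
(x6 ⊕ x3) ↔ x3 = True ↔ False = False
x2 ↔ x6 = False ↔ True = False
x6 → (x2 ↔ x6) = True → False = False
((x6 ⊕ x3) ↔ x3) ⊕ (x6 → (x2 ↔ x6)) = False ⊕ False = False
x6 ∧ x1 = True ∧ True = True
x1 ∧ x3 = True ∧ False = False
(x6 ∧ x1) ⊕ (x1 ∧ x3) = True ⊕ False = True
((x6 ∧ x1) ⊕ (x1 ∧ x3)) ∨ x1 = True ∨ True = True
¬(((x6 ∧ x1) ⊕ (x1 ∧ x3)) ∨ x1) = ¬True = False
x1 → x2 = True → False = False
(x1 → x2) ⊕ x5 = False ⊕ True = True
¬(((x6 ∧ x1) ⊕ (x1 ∧ x3)) ∨ x1) ⊕ ((x1 → x2) ⊕ x5) = False ⊕ True = True
(((x6 ⊕ x3) ↔ x3) ⊕ (x6 → (x2 ↔ x6))) ↔ (¬(((x6 ∧ x1) ⊕ (x1 ∧ x3)) ∨ x1) ⊕ ((x1 → x2) ⊕ x5)) = False ↔ True = False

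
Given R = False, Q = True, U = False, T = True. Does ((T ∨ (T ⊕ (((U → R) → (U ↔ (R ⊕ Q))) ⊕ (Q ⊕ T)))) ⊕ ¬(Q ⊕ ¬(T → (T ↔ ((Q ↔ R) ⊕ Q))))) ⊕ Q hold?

False

Substituting R=False, Q=True, U=False, T=True:
U → R = False → False = True
R ⊕ Q = False ⊕ True = True
U ↔ (R ⊕ Q) = False ↔ True = False
(U → R) → (U ↔ (R ⊕ Q)) = True → False = False
Q ⊕ T = True ⊕ True = False
((U → R) → (U ↔ (R ⊕ Q))) ⊕ (Q ⊕ T) = False ⊕ False = False
T ⊕ (((U → R) → (U ↔ (R ⊕ Q))) ⊕ (Q ⊕ T)) = True ⊕ False = True
T ∨ (T ⊕ (((U → R) → (U ↔ (R ⊕ Q))) ⊕ (Q ⊕ T))) = True ∨ True = True
Q ↔ R = True ↔ False = False
(Q ↔ R) ⊕ Q = False ⊕ True = True
T ↔ ((Q ↔ R) ⊕ Q) = True ↔ True = True
T → (T ↔ ((Q ↔ R) ⊕ Q)) = True → True = True
¬(T → (T ↔ ((Q ↔ R) ⊕ Q))) = ¬True = False
Q ⊕ ¬(T → (T ↔ ((Q ↔ R) ⊕ Q))) = True ⊕ False = True
¬(Q ⊕ ¬(T → (T ↔ ((Q ↔ R) ⊕ Q)))) = ¬True = False
(T ∨ (T ⊕ (((U → R) → (U ↔ (R ⊕ Q))) ⊕ (Q ⊕ T)))) ⊕ ¬(Q ⊕ ¬(T → (T ↔ ((Q ↔ R) ⊕ Q)))) = True ⊕ False = True
((T ∨ (T ⊕ (((U → R) → (U ↔ (R ⊕ Q))) ⊕ (Q ⊕ T)))) ⊕ ¬(Q ⊕ ¬(T → (T ↔ ((Q ↔ R) ⊕ Q))))) ⊕ Q = True ⊕ True = False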